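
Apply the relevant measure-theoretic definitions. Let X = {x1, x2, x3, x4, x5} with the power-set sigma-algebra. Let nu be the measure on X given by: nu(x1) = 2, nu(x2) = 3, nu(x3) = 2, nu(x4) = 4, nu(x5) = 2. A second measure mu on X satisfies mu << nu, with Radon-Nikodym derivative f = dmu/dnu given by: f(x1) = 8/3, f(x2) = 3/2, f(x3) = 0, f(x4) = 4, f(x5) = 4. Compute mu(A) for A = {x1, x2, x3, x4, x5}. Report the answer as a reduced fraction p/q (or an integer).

By the defining property of the Radon-Nikodym derivative, for every measurable set A,
  mu(A) = integral_A f dnu.
Since nu is a discrete measure concentrated on the atoms of X, the integral over A reduces to the sum
  mu(A) = sum_{x in A} f(x) * nu({x}).
Computing each term:
  x1: f(x1) * nu(x1) = 8/3 * 2 = 16/3.
  x2: f(x2) * nu(x2) = 3/2 * 3 = 9/2.
  x3: f(x3) * nu(x3) = 0 * 2 = 0.
  x4: f(x4) * nu(x4) = 4 * 4 = 16.
  x5: f(x5) * nu(x5) = 4 * 2 = 8.
Summing: mu(A) = 16/3 + 9/2 + 0 + 16 + 8 = 203/6.

203/6


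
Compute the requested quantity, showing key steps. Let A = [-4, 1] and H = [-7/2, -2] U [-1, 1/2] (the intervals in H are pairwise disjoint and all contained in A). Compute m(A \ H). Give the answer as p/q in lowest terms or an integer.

The ambient interval has length m(A) = 1 - (-4) = 5.
Since the holes are disjoint and sit inside A, by finite additivity
  m(H) = sum_i (b_i - a_i), and m(A \ H) = m(A) - m(H).
Computing the hole measures:
  m(H_1) = -2 - (-7/2) = 3/2.
  m(H_2) = 1/2 - (-1) = 3/2.
Summed: m(H) = 3/2 + 3/2 = 3.
So m(A \ H) = 5 - 3 = 2.

2


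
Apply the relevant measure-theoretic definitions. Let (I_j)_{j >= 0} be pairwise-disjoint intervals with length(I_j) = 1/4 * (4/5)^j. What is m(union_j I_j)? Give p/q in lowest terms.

By countable additivity of the Lebesgue measure on pairwise disjoint measurable sets,
  m(union_{j >= 0} I_j) = sum_{j >= 0} m(I_j) = sum_{j >= 0} a * r^j,
  with a = 1/4 and r = 4/5.
Since 0 < r = 4/5 < 1, the geometric series converges:
  sum_{j >= 0} a * r^j = a / (1 - r).
  = 1/4 / (1 - 4/5)
  = 1/4 / (1/5)
  = 5/4.

5/4


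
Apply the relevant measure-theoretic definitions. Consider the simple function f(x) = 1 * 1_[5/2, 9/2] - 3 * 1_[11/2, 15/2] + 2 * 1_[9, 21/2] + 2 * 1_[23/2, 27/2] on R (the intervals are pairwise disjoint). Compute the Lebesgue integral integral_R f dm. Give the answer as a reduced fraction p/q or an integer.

For a simple function f = sum_i c_i * 1_{A_i} with disjoint A_i,
  integral f dm = sum_i c_i * m(A_i).
Lengths of the A_i:
  m(A_1) = 9/2 - 5/2 = 2.
  m(A_2) = 15/2 - 11/2 = 2.
  m(A_3) = 21/2 - 9 = 3/2.
  m(A_4) = 27/2 - 23/2 = 2.
Contributions c_i * m(A_i):
  (1) * (2) = 2.
  (-3) * (2) = -6.
  (2) * (3/2) = 3.
  (2) * (2) = 4.
Total: 2 - 6 + 3 + 4 = 3.

3


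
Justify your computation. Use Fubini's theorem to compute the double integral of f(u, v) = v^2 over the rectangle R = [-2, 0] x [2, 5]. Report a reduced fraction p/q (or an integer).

f(u, v) is a tensor product of a function of u and a function of v, and both factors are bounded continuous (hence Lebesgue integrable) on the rectangle, so Fubini's theorem applies:
  integral_R f d(m x m) = (integral_a1^b1 1 du) * (integral_a2^b2 v^2 dv).
Inner integral in u: integral_{-2}^{0} 1 du = (0^1 - (-2)^1)/1
  = 2.
Inner integral in v: integral_{2}^{5} v^2 dv = (5^3 - 2^3)/3
  = 39.
Product: (2) * (39) = 78.

78


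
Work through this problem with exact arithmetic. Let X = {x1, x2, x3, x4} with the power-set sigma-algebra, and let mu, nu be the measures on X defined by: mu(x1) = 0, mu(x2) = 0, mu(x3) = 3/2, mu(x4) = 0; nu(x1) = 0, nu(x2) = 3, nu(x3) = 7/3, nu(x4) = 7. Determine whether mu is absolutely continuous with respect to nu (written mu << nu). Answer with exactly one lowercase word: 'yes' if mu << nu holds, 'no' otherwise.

mu << nu means: every nu-null measurable set is also mu-null; equivalently, for every atom x, if nu({x}) = 0 then mu({x}) = 0.
Checking each atom:
  x1: nu = 0, mu = 0 -> consistent with mu << nu.
  x2: nu = 3 > 0 -> no constraint.
  x3: nu = 7/3 > 0 -> no constraint.
  x4: nu = 7 > 0 -> no constraint.
No atom violates the condition. Therefore mu << nu.

yes


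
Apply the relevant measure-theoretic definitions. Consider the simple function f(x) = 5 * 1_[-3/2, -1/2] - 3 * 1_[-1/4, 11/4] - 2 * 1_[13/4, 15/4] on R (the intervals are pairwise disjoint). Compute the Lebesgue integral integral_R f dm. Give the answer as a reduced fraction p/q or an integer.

For a simple function f = sum_i c_i * 1_{A_i} with disjoint A_i,
  integral f dm = sum_i c_i * m(A_i).
Lengths of the A_i:
  m(A_1) = -1/2 - (-3/2) = 1.
  m(A_2) = 11/4 - (-1/4) = 3.
  m(A_3) = 15/4 - 13/4 = 1/2.
Contributions c_i * m(A_i):
  (5) * (1) = 5.
  (-3) * (3) = -9.
  (-2) * (1/2) = -1.
Total: 5 - 9 - 1 = -5.

-5


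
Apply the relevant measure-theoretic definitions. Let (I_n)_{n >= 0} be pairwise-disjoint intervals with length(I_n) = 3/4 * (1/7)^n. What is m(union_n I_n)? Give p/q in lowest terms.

By countable additivity of the Lebesgue measure on pairwise disjoint measurable sets,
  m(union_{n >= 0} I_n) = sum_{n >= 0} m(I_n) = sum_{n >= 0} a * r^n,
  with a = 3/4 and r = 1/7.
Since 0 < r = 1/7 < 1, the geometric series converges:
  sum_{n >= 0} a * r^n = a / (1 - r).
  = 3/4 / (1 - 1/7)
  = 3/4 / (6/7)
  = 7/8.

7/8


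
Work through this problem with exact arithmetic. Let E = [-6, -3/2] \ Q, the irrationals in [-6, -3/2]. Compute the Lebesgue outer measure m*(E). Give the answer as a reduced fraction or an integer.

The interval I = [-6, -3/2] has m(I) = -3/2 - (-6) = 9/2 (endpoints are measure-zero, so open/closed/half-open agree). Write I = (I cap Q) u (I \ Q). The rationals in I are countable, so m*(I cap Q) = 0 (cover each rational by intervals whose total length is arbitrarily small). By countable subadditivity m*(I) <= m*(I cap Q) + m*(I \ Q), hence m*(I \ Q) >= m(I) = 9/2. The reverse inequality m*(I \ Q) <= m*(I) = 9/2 is trivial since (I \ Q) is a subset of I. Therefore m*(I \ Q) = 9/2.

9/2


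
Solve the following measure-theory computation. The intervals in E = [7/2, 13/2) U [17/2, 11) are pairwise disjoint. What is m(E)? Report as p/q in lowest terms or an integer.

For pairwise disjoint intervals, m(union_i I_i) = sum_i m(I_i),
and m is invariant under swapping open/closed endpoints (single points have measure 0).
So m(E) = sum_i (b_i - a_i).
  I_1 has length 13/2 - 7/2 = 3.
  I_2 has length 11 - 17/2 = 5/2.
Summing:
  m(E) = 3 + 5/2 = 11/2.

11/2


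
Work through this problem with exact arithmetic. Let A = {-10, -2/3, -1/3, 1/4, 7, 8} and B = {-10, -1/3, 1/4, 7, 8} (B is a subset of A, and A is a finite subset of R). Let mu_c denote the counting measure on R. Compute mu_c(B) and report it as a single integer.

Counting measure assigns mu_c(E) = |E| (number of elements) when E is finite.
B has 5 element(s), so mu_c(B) = 5.

5


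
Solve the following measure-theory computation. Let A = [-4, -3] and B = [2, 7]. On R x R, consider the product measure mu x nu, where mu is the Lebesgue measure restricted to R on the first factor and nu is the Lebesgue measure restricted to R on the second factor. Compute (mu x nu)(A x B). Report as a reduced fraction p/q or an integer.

For a measurable rectangle A x B, the product measure satisfies
  (mu x nu)(A x B) = mu(A) * nu(B).
  mu(A) = 1.
  nu(B) = 5.
  (mu x nu)(A x B) = 1 * 5 = 5.

5


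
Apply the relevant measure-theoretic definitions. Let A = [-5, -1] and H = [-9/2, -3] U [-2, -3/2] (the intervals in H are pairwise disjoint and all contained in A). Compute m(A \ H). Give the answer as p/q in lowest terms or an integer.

The ambient interval has length m(A) = -1 - (-5) = 4.
Since the holes are disjoint and sit inside A, by finite additivity
  m(H) = sum_i (b_i - a_i), and m(A \ H) = m(A) - m(H).
Computing the hole measures:
  m(H_1) = -3 - (-9/2) = 3/2.
  m(H_2) = -3/2 - (-2) = 1/2.
Summed: m(H) = 3/2 + 1/2 = 2.
So m(A \ H) = 4 - 2 = 2.

2


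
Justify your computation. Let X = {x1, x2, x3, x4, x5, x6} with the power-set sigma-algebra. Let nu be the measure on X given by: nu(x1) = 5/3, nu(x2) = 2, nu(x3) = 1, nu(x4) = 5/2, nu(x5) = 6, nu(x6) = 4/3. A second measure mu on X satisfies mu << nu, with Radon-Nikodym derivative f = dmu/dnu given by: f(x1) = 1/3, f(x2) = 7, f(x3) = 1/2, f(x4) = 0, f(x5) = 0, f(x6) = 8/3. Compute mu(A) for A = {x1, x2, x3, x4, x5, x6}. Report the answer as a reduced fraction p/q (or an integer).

By the defining property of the Radon-Nikodym derivative, for every measurable set A,
  mu(A) = integral_A f dnu.
Since nu is a discrete measure concentrated on the atoms of X, the integral over A reduces to the sum
  mu(A) = sum_{x in A} f(x) * nu({x}).
Computing each term:
  x1: f(x1) * nu(x1) = 1/3 * 5/3 = 5/9.
  x2: f(x2) * nu(x2) = 7 * 2 = 14.
  x3: f(x3) * nu(x3) = 1/2 * 1 = 1/2.
  x4: f(x4) * nu(x4) = 0 * 5/2 = 0.
  x5: f(x5) * nu(x5) = 0 * 6 = 0.
  x6: f(x6) * nu(x6) = 8/3 * 4/3 = 32/9.
Summing: mu(A) = 5/9 + 14 + 1/2 + 0 + 0 + 32/9 = 335/18.

335/18


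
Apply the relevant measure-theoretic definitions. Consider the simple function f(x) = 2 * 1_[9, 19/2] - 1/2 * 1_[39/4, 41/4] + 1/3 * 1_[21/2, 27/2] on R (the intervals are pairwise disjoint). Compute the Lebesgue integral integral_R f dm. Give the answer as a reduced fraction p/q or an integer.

For a simple function f = sum_i c_i * 1_{A_i} with disjoint A_i,
  integral f dm = sum_i c_i * m(A_i).
Lengths of the A_i:
  m(A_1) = 19/2 - 9 = 1/2.
  m(A_2) = 41/4 - 39/4 = 1/2.
  m(A_3) = 27/2 - 21/2 = 3.
Contributions c_i * m(A_i):
  (2) * (1/2) = 1.
  (-1/2) * (1/2) = -1/4.
  (1/3) * (3) = 1.
Total: 1 - 1/4 + 1 = 7/4.

7/4


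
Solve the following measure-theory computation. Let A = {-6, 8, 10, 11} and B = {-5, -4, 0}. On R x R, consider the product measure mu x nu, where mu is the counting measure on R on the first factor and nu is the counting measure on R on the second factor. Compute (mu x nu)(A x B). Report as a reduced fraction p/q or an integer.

For a measurable rectangle A x B, the product measure satisfies
  (mu x nu)(A x B) = mu(A) * nu(B).
  mu(A) = 4.
  nu(B) = 3.
  (mu x nu)(A x B) = 4 * 3 = 12.

12


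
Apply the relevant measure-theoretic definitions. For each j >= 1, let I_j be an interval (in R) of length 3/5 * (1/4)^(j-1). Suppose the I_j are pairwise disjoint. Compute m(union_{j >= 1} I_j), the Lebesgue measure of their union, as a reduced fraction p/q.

By countable additivity of the Lebesgue measure on pairwise disjoint measurable sets,
  m(union_{j >= 1} I_j) = sum_{j >= 1} m(I_j) = sum_{j >= 1} a * r^(j-1),
  with a = 3/5 and r = 1/4.
Since 0 < r = 1/4 < 1, the geometric series converges:
  sum_{j >= 1} a * r^(j-1) = a / (1 - r).
  = 3/5 / (1 - 1/4)
  = 3/5 / (3/4)
  = 4/5.

4/5


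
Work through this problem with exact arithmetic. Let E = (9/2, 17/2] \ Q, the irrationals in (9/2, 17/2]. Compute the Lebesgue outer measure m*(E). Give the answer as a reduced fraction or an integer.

The interval I = (9/2, 17/2] has m(I) = 17/2 - 9/2 = 4 (endpoints are measure-zero, so open/closed/half-open agree). Write I = (I cap Q) u (I \ Q). The rationals in I are countable, so m*(I cap Q) = 0 (cover each rational by intervals whose total length is arbitrarily small). By countable subadditivity m*(I) <= m*(I cap Q) + m*(I \ Q), hence m*(I \ Q) >= m(I) = 4. The reverse inequality m*(I \ Q) <= m*(I) = 4 is trivial since (I \ Q) is a subset of I. Therefore m*(I \ Q) = 4.

4


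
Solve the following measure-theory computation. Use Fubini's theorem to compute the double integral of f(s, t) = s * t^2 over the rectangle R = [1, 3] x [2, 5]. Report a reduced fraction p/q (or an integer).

f(s, t) is a tensor product of a function of s and a function of t, and both factors are bounded continuous (hence Lebesgue integrable) on the rectangle, so Fubini's theorem applies:
  integral_R f d(m x m) = (integral_a1^b1 s ds) * (integral_a2^b2 t^2 dt).
Inner integral in s: integral_{1}^{3} s ds = (3^2 - 1^2)/2
  = 4.
Inner integral in t: integral_{2}^{5} t^2 dt = (5^3 - 2^3)/3
  = 39.
Product: (4) * (39) = 156.

156


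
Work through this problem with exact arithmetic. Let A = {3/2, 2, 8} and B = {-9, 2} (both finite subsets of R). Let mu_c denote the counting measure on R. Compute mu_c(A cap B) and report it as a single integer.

Counting measure on a finite set equals cardinality. mu_c(A cap B) = |A cap B| (elements appearing in both).
Enumerating the elements of A that also lie in B gives 1 element(s).
So mu_c(A cap B) = 1.

1


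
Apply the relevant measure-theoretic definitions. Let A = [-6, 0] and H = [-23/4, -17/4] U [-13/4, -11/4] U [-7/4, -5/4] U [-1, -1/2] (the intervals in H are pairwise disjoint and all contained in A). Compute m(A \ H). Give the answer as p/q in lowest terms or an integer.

The ambient interval has length m(A) = 0 - (-6) = 6.
Since the holes are disjoint and sit inside A, by finite additivity
  m(H) = sum_i (b_i - a_i), and m(A \ H) = m(A) - m(H).
Computing the hole measures:
  m(H_1) = -17/4 - (-23/4) = 3/2.
  m(H_2) = -11/4 - (-13/4) = 1/2.
  m(H_3) = -5/4 - (-7/4) = 1/2.
  m(H_4) = -1/2 - (-1) = 1/2.
Summed: m(H) = 3/2 + 1/2 + 1/2 + 1/2 = 3.
So m(A \ H) = 6 - 3 = 3.

3


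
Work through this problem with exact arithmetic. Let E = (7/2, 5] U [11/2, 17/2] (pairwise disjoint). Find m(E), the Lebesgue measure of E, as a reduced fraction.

For pairwise disjoint intervals, m(union_i I_i) = sum_i m(I_i),
and m is invariant under swapping open/closed endpoints (single points have measure 0).
So m(E) = sum_i (b_i - a_i).
  I_1 has length 5 - 7/2 = 3/2.
  I_2 has length 17/2 - 11/2 = 3.
Summing:
  m(E) = 3/2 + 3 = 9/2.

9/2


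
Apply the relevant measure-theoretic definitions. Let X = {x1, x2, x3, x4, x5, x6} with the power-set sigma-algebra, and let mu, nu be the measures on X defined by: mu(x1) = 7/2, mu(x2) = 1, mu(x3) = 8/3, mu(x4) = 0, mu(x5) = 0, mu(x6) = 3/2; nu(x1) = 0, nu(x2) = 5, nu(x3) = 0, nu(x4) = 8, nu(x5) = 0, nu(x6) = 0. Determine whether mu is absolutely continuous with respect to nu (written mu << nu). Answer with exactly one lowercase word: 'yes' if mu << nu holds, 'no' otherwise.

mu << nu means: every nu-null measurable set is also mu-null; equivalently, for every atom x, if nu({x}) = 0 then mu({x}) = 0.
Checking each atom:
  x1: nu = 0, mu = 7/2 > 0 -> violates mu << nu.
  x2: nu = 5 > 0 -> no constraint.
  x3: nu = 0, mu = 8/3 > 0 -> violates mu << nu.
  x4: nu = 8 > 0 -> no constraint.
  x5: nu = 0, mu = 0 -> consistent with mu << nu.
  x6: nu = 0, mu = 3/2 > 0 -> violates mu << nu.
The atom(s) x1, x3, x6 violate the condition (nu = 0 but mu > 0). Therefore mu is NOT absolutely continuous w.r.t. nu.

no


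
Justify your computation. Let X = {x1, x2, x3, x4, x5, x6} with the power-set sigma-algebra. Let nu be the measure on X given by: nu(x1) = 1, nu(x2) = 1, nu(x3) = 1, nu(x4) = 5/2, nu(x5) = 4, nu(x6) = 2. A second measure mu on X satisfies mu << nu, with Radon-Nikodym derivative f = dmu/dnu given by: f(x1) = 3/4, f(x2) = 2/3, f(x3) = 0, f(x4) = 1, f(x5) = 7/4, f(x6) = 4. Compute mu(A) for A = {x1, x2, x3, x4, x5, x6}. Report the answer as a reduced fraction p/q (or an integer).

By the defining property of the Radon-Nikodym derivative, for every measurable set A,
  mu(A) = integral_A f dnu.
Since nu is a discrete measure concentrated on the atoms of X, the integral over A reduces to the sum
  mu(A) = sum_{x in A} f(x) * nu({x}).
Computing each term:
  x1: f(x1) * nu(x1) = 3/4 * 1 = 3/4.
  x2: f(x2) * nu(x2) = 2/3 * 1 = 2/3.
  x3: f(x3) * nu(x3) = 0 * 1 = 0.
  x4: f(x4) * nu(x4) = 1 * 5/2 = 5/2.
  x5: f(x5) * nu(x5) = 7/4 * 4 = 7.
  x6: f(x6) * nu(x6) = 4 * 2 = 8.
Summing: mu(A) = 3/4 + 2/3 + 0 + 5/2 + 7 + 8 = 227/12.

227/12


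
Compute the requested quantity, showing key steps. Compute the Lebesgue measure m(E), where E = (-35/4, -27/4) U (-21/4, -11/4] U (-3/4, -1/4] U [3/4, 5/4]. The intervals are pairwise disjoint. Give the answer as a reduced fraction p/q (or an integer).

For pairwise disjoint intervals, m(union_i I_i) = sum_i m(I_i),
and m is invariant under swapping open/closed endpoints (single points have measure 0).
So m(E) = sum_i (b_i - a_i).
  I_1 has length -27/4 - (-35/4) = 2.
  I_2 has length -11/4 - (-21/4) = 5/2.
  I_3 has length -1/4 - (-3/4) = 1/2.
  I_4 has length 5/4 - 3/4 = 1/2.
Summing:
  m(E) = 2 + 5/2 + 1/2 + 1/2 = 11/2.

11/2


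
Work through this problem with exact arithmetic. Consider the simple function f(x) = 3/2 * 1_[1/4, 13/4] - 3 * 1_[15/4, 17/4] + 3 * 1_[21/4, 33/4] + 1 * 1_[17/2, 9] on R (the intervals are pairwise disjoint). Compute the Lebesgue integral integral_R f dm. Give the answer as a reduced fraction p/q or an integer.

For a simple function f = sum_i c_i * 1_{A_i} with disjoint A_i,
  integral f dm = sum_i c_i * m(A_i).
Lengths of the A_i:
  m(A_1) = 13/4 - 1/4 = 3.
  m(A_2) = 17/4 - 15/4 = 1/2.
  m(A_3) = 33/4 - 21/4 = 3.
  m(A_4) = 9 - 17/2 = 1/2.
Contributions c_i * m(A_i):
  (3/2) * (3) = 9/2.
  (-3) * (1/2) = -3/2.
  (3) * (3) = 9.
  (1) * (1/2) = 1/2.
Total: 9/2 - 3/2 + 9 + 1/2 = 25/2.

25/2


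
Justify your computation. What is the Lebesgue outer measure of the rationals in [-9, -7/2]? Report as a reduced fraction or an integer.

Q cap [-9, -7/2] is countable; list its elements as q_1, q_2, ... . Fix eps > 0 and cover the k-th point by an interval of length eps * 2^(-k). The cover has total length eps * sum_{k>=1} 2^(-k) = eps, so by definition of outer measure m*(Q cap [-9, -7/2]) <= eps. Since eps was arbitrary and m* >= 0, the outer measure is 0.

0


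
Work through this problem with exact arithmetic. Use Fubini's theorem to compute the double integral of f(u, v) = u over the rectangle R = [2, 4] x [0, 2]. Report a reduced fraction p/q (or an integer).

f(u, v) is a tensor product of a function of u and a function of v, and both factors are bounded continuous (hence Lebesgue integrable) on the rectangle, so Fubini's theorem applies:
  integral_R f d(m x m) = (integral_a1^b1 u du) * (integral_a2^b2 1 dv).
Inner integral in u: integral_{2}^{4} u du = (4^2 - 2^2)/2
  = 6.
Inner integral in v: integral_{0}^{2} 1 dv = (2^1 - 0^1)/1
  = 2.
Product: (6) * (2) = 12.

12


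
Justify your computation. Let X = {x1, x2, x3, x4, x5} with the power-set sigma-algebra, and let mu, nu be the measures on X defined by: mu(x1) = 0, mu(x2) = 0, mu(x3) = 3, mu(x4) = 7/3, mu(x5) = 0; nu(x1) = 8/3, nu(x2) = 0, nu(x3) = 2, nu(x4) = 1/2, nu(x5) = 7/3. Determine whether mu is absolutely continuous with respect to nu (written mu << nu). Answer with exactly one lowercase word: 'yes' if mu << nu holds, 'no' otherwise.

mu << nu means: every nu-null measurable set is also mu-null; equivalently, for every atom x, if nu({x}) = 0 then mu({x}) = 0.
Checking each atom:
  x1: nu = 8/3 > 0 -> no constraint.
  x2: nu = 0, mu = 0 -> consistent with mu << nu.
  x3: nu = 2 > 0 -> no constraint.
  x4: nu = 1/2 > 0 -> no constraint.
  x5: nu = 7/3 > 0 -> no constraint.
No atom violates the condition. Therefore mu << nu.

yes


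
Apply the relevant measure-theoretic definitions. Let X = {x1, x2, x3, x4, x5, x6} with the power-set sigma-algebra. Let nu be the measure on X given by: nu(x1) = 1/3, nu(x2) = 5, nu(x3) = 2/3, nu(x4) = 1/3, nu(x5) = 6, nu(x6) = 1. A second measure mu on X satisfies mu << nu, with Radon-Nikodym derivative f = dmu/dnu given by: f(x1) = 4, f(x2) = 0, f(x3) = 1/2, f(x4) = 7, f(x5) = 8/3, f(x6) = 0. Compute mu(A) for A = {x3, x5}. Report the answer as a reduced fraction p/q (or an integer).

By the defining property of the Radon-Nikodym derivative, for every measurable set A,
  mu(A) = integral_A f dnu.
Since nu is a discrete measure concentrated on the atoms of X, the integral over A reduces to the sum
  mu(A) = sum_{x in A} f(x) * nu({x}).
Computing each term:
  x3: f(x3) * nu(x3) = 1/2 * 2/3 = 1/3.
  x5: f(x5) * nu(x5) = 8/3 * 6 = 16.
Summing: mu(A) = 1/3 + 16 = 49/3.

49/3


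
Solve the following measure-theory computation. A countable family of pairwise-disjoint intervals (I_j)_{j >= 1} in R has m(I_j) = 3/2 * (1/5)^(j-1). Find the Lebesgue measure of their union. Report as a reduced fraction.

By countable additivity of the Lebesgue measure on pairwise disjoint measurable sets,
  m(union_{j >= 1} I_j) = sum_{j >= 1} m(I_j) = sum_{j >= 1} a * r^(j-1),
  with a = 3/2 and r = 1/5.
Since 0 < r = 1/5 < 1, the geometric series converges:
  sum_{j >= 1} a * r^(j-1) = a / (1 - r).
  = 3/2 / (1 - 1/5)
  = 3/2 / (4/5)
  = 15/8.

15/8


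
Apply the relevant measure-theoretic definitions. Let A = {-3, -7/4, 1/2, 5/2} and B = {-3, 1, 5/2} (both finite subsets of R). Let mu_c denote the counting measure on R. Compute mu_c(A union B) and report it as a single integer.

Counting measure on a finite set equals cardinality. By inclusion-exclusion, |A union B| = |A| + |B| - |A cap B|.
|A| = 4, |B| = 3, |A cap B| = 2.
So mu_c(A union B) = 4 + 3 - 2 = 5.

5


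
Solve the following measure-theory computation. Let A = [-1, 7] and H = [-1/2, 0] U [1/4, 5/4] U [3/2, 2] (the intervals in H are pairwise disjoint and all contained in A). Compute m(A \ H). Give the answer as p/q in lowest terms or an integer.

The ambient interval has length m(A) = 7 - (-1) = 8.
Since the holes are disjoint and sit inside A, by finite additivity
  m(H) = sum_i (b_i - a_i), and m(A \ H) = m(A) - m(H).
Computing the hole measures:
  m(H_1) = 0 - (-1/2) = 1/2.
  m(H_2) = 5/4 - 1/4 = 1.
  m(H_3) = 2 - 3/2 = 1/2.
Summed: m(H) = 1/2 + 1 + 1/2 = 2.
So m(A \ H) = 8 - 2 = 6.

6


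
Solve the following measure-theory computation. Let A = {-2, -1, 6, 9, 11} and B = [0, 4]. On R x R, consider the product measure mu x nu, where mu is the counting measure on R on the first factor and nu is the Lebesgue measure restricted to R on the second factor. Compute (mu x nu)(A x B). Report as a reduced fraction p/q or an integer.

For a measurable rectangle A x B, the product measure satisfies
  (mu x nu)(A x B) = mu(A) * nu(B).
  mu(A) = 5.
  nu(B) = 4.
  (mu x nu)(A x B) = 5 * 4 = 20.

20


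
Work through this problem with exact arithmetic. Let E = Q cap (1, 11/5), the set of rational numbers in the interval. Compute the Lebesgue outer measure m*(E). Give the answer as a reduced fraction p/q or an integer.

The set Q cap (1, 11/5) is countable (a subset of the countable set Q). Lebesgue outer measure of any countable set is 0: each singleton {q} has m*({q}) = 0, and by countable subadditivity m*(union_k {q_k}) <= sum_k m*({q_k}) = sum_k 0 = 0. The reverse inequality m*(E) >= 0 is automatic. So m*(Q cap (1, 11/5)) = 0.

0


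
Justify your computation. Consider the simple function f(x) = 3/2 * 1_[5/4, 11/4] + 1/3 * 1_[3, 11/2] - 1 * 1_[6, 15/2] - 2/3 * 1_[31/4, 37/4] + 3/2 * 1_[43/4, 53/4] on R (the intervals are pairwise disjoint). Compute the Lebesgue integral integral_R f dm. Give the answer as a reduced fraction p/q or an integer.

For a simple function f = sum_i c_i * 1_{A_i} with disjoint A_i,
  integral f dm = sum_i c_i * m(A_i).
Lengths of the A_i:
  m(A_1) = 11/4 - 5/4 = 3/2.
  m(A_2) = 11/2 - 3 = 5/2.
  m(A_3) = 15/2 - 6 = 3/2.
  m(A_4) = 37/4 - 31/4 = 3/2.
  m(A_5) = 53/4 - 43/4 = 5/2.
Contributions c_i * m(A_i):
  (3/2) * (3/2) = 9/4.
  (1/3) * (5/2) = 5/6.
  (-1) * (3/2) = -3/2.
  (-2/3) * (3/2) = -1.
  (3/2) * (5/2) = 15/4.
Total: 9/4 + 5/6 - 3/2 - 1 + 15/4 = 13/3.

13/3


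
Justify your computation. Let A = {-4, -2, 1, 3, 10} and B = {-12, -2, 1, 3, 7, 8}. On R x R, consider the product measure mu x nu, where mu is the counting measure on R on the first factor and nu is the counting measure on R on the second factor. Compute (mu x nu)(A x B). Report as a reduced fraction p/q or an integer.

For a measurable rectangle A x B, the product measure satisfies
  (mu x nu)(A x B) = mu(A) * nu(B).
  mu(A) = 5.
  nu(B) = 6.
  (mu x nu)(A x B) = 5 * 6 = 30.

30


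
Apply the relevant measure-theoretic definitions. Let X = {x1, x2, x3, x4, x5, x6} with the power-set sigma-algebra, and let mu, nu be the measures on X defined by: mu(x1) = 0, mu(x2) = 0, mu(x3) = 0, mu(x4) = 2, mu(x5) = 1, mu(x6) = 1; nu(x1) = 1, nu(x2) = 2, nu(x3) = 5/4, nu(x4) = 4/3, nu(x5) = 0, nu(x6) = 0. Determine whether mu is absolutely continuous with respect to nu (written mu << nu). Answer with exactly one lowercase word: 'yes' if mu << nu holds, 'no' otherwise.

mu << nu means: every nu-null measurable set is also mu-null; equivalently, for every atom x, if nu({x}) = 0 then mu({x}) = 0.
Checking each atom:
  x1: nu = 1 > 0 -> no constraint.
  x2: nu = 2 > 0 -> no constraint.
  x3: nu = 5/4 > 0 -> no constraint.
  x4: nu = 4/3 > 0 -> no constraint.
  x5: nu = 0, mu = 1 > 0 -> violates mu << nu.
  x6: nu = 0, mu = 1 > 0 -> violates mu << nu.
The atom(s) x5, x6 violate the condition (nu = 0 but mu > 0). Therefore mu is NOT absolutely continuous w.r.t. nu.

no


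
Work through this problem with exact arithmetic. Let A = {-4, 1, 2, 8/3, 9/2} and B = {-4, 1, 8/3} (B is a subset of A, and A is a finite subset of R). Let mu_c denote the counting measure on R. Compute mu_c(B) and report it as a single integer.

Counting measure assigns mu_c(E) = |E| (number of elements) when E is finite.
B has 3 element(s), so mu_c(B) = 3.

3


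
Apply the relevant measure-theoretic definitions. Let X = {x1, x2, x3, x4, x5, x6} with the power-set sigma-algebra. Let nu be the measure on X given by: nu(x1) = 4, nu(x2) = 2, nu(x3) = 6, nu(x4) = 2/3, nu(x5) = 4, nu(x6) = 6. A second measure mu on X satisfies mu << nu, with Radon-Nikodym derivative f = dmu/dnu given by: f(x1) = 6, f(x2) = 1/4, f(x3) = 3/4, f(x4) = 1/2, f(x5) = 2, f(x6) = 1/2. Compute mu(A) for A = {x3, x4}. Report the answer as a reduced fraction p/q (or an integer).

By the defining property of the Radon-Nikodym derivative, for every measurable set A,
  mu(A) = integral_A f dnu.
Since nu is a discrete measure concentrated on the atoms of X, the integral over A reduces to the sum
  mu(A) = sum_{x in A} f(x) * nu({x}).
Computing each term:
  x3: f(x3) * nu(x3) = 3/4 * 6 = 9/2.
  x4: f(x4) * nu(x4) = 1/2 * 2/3 = 1/3.
Summing: mu(A) = 9/2 + 1/3 = 29/6.

29/6


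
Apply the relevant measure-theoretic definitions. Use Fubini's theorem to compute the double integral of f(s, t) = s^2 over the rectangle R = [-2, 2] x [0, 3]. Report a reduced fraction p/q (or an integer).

f(s, t) is a tensor product of a function of s and a function of t, and both factors are bounded continuous (hence Lebesgue integrable) on the rectangle, so Fubini's theorem applies:
  integral_R f d(m x m) = (integral_a1^b1 s^2 ds) * (integral_a2^b2 1 dt).
Inner integral in s: integral_{-2}^{2} s^2 ds = (2^3 - (-2)^3)/3
  = 16/3.
Inner integral in t: integral_{0}^{3} 1 dt = (3^1 - 0^1)/1
  = 3.
Product: (16/3) * (3) = 16.

16


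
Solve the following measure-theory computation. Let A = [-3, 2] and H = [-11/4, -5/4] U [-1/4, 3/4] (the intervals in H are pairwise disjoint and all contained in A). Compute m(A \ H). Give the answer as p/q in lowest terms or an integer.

The ambient interval has length m(A) = 2 - (-3) = 5.
Since the holes are disjoint and sit inside A, by finite additivity
  m(H) = sum_i (b_i - a_i), and m(A \ H) = m(A) - m(H).
Computing the hole measures:
  m(H_1) = -5/4 - (-11/4) = 3/2.
  m(H_2) = 3/4 - (-1/4) = 1.
Summed: m(H) = 3/2 + 1 = 5/2.
So m(A \ H) = 5 - 5/2 = 5/2.

5/2


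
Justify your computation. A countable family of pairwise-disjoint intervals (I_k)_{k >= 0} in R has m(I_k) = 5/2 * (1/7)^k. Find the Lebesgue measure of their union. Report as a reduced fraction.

By countable additivity of the Lebesgue measure on pairwise disjoint measurable sets,
  m(union_{k >= 0} I_k) = sum_{k >= 0} m(I_k) = sum_{k >= 0} a * r^k,
  with a = 5/2 and r = 1/7.
Since 0 < r = 1/7 < 1, the geometric series converges:
  sum_{k >= 0} a * r^k = a / (1 - r).
  = 5/2 / (1 - 1/7)
  = 5/2 / (6/7)
  = 35/12.

35/12


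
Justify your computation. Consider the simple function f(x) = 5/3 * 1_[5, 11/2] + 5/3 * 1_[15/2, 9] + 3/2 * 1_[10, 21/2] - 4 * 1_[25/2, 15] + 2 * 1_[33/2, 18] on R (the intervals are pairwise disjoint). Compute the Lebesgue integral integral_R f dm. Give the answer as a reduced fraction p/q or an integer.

For a simple function f = sum_i c_i * 1_{A_i} with disjoint A_i,
  integral f dm = sum_i c_i * m(A_i).
Lengths of the A_i:
  m(A_1) = 11/2 - 5 = 1/2.
  m(A_2) = 9 - 15/2 = 3/2.
  m(A_3) = 21/2 - 10 = 1/2.
  m(A_4) = 15 - 25/2 = 5/2.
  m(A_5) = 18 - 33/2 = 3/2.
Contributions c_i * m(A_i):
  (5/3) * (1/2) = 5/6.
  (5/3) * (3/2) = 5/2.
  (3/2) * (1/2) = 3/4.
  (-4) * (5/2) = -10.
  (2) * (3/2) = 3.
Total: 5/6 + 5/2 + 3/4 - 10 + 3 = -35/12.

-35/12


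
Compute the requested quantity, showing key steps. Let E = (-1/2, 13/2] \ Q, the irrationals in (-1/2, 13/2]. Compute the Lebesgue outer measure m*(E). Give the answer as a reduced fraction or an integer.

The interval I = (-1/2, 13/2] has m(I) = 13/2 - (-1/2) = 7 (endpoints are measure-zero, so open/closed/half-open agree). Write I = (I cap Q) u (I \ Q). The rationals in I are countable, so m*(I cap Q) = 0 (cover each rational by intervals whose total length is arbitrarily small). By countable subadditivity m*(I) <= m*(I cap Q) + m*(I \ Q), hence m*(I \ Q) >= m(I) = 7. The reverse inequality m*(I \ Q) <= m*(I) = 7 is trivial since (I \ Q) is a subset of I. Therefore m*(I \ Q) = 7.

7


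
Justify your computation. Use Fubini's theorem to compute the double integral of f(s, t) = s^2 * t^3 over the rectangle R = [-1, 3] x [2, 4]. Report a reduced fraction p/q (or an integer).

f(s, t) is a tensor product of a function of s and a function of t, and both factors are bounded continuous (hence Lebesgue integrable) on the rectangle, so Fubini's theorem applies:
  integral_R f d(m x m) = (integral_a1^b1 s^2 ds) * (integral_a2^b2 t^3 dt).
Inner integral in s: integral_{-1}^{3} s^2 ds = (3^3 - (-1)^3)/3
  = 28/3.
Inner integral in t: integral_{2}^{4} t^3 dt = (4^4 - 2^4)/4
  = 60.
Product: (28/3) * (60) = 560.

560


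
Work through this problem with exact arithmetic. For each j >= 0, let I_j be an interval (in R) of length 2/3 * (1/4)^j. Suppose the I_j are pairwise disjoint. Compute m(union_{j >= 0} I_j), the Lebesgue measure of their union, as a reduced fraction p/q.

By countable additivity of the Lebesgue measure on pairwise disjoint measurable sets,
  m(union_{j >= 0} I_j) = sum_{j >= 0} m(I_j) = sum_{j >= 0} a * r^j,
  with a = 2/3 and r = 1/4.
Since 0 < r = 1/4 < 1, the geometric series converges:
  sum_{j >= 0} a * r^j = a / (1 - r).
  = 2/3 / (1 - 1/4)
  = 2/3 / (3/4)
  = 8/9.

8/9


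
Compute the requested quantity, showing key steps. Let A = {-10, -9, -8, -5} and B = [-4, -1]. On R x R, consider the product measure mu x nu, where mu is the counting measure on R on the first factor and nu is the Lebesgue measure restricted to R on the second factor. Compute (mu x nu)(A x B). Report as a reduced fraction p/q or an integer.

For a measurable rectangle A x B, the product measure satisfies
  (mu x nu)(A x B) = mu(A) * nu(B).
  mu(A) = 4.
  nu(B) = 3.
  (mu x nu)(A x B) = 4 * 3 = 12.

12


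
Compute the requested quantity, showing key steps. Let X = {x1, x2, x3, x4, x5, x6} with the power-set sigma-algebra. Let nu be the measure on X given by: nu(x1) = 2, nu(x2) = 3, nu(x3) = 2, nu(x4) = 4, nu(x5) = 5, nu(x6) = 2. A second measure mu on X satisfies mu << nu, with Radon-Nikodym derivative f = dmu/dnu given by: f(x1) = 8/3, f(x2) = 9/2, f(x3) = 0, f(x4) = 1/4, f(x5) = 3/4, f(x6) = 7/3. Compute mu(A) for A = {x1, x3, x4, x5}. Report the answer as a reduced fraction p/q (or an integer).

By the defining property of the Radon-Nikodym derivative, for every measurable set A,
  mu(A) = integral_A f dnu.
Since nu is a discrete measure concentrated on the atoms of X, the integral over A reduces to the sum
  mu(A) = sum_{x in A} f(x) * nu({x}).
Computing each term:
  x1: f(x1) * nu(x1) = 8/3 * 2 = 16/3.
  x3: f(x3) * nu(x3) = 0 * 2 = 0.
  x4: f(x4) * nu(x4) = 1/4 * 4 = 1.
  x5: f(x5) * nu(x5) = 3/4 * 5 = 15/4.
Summing: mu(A) = 16/3 + 0 + 1 + 15/4 = 121/12.

121/12


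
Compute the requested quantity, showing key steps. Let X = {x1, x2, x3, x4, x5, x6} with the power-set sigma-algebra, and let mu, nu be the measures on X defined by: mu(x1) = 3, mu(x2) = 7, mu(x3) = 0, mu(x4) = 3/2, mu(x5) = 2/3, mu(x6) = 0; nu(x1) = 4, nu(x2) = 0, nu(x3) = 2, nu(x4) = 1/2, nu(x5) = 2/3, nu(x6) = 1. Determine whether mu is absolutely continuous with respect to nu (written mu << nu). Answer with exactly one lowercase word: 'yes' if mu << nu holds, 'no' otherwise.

mu << nu means: every nu-null measurable set is also mu-null; equivalently, for every atom x, if nu({x}) = 0 then mu({x}) = 0.
Checking each atom:
  x1: nu = 4 > 0 -> no constraint.
  x2: nu = 0, mu = 7 > 0 -> violates mu << nu.
  x3: nu = 2 > 0 -> no constraint.
  x4: nu = 1/2 > 0 -> no constraint.
  x5: nu = 2/3 > 0 -> no constraint.
  x6: nu = 1 > 0 -> no constraint.
The atom(s) x2 violate the condition (nu = 0 but mu > 0). Therefore mu is NOT absolutely continuous w.r.t. nu.

no


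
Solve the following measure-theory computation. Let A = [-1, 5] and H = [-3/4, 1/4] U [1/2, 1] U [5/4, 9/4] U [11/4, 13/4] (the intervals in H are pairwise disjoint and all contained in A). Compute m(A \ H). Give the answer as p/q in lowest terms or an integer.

The ambient interval has length m(A) = 5 - (-1) = 6.
Since the holes are disjoint and sit inside A, by finite additivity
  m(H) = sum_i (b_i - a_i), and m(A \ H) = m(A) - m(H).
Computing the hole measures:
  m(H_1) = 1/4 - (-3/4) = 1.
  m(H_2) = 1 - 1/2 = 1/2.
  m(H_3) = 9/4 - 5/4 = 1.
  m(H_4) = 13/4 - 11/4 = 1/2.
Summed: m(H) = 1 + 1/2 + 1 + 1/2 = 3.
So m(A \ H) = 6 - 3 = 3.

3


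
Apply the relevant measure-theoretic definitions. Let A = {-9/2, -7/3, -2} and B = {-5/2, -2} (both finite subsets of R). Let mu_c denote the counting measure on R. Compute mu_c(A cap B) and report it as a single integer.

Counting measure on a finite set equals cardinality. mu_c(A cap B) = |A cap B| (elements appearing in both).
Enumerating the elements of A that also lie in B gives 1 element(s).
So mu_c(A cap B) = 1.

1


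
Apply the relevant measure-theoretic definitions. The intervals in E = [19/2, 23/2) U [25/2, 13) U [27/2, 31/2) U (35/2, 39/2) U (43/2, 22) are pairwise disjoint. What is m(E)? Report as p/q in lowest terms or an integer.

For pairwise disjoint intervals, m(union_i I_i) = sum_i m(I_i),
and m is invariant under swapping open/closed endpoints (single points have measure 0).
So m(E) = sum_i (b_i - a_i).
  I_1 has length 23/2 - 19/2 = 2.
  I_2 has length 13 - 25/2 = 1/2.
  I_3 has length 31/2 - 27/2 = 2.
  I_4 has length 39/2 - 35/2 = 2.
  I_5 has length 22 - 43/2 = 1/2.
Summing:
  m(E) = 2 + 1/2 + 2 + 2 + 1/2 = 7.

7


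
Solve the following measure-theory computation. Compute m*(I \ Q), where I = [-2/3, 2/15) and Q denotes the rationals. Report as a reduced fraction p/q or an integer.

The interval I = [-2/3, 2/15) has m(I) = 2/15 - (-2/3) = 4/5 (endpoints are measure-zero, so open/closed/half-open agree). Write I = (I cap Q) u (I \ Q). The rationals in I are countable, so m*(I cap Q) = 0 (cover each rational by intervals whose total length is arbitrarily small). By countable subadditivity m*(I) <= m*(I cap Q) + m*(I \ Q), hence m*(I \ Q) >= m(I) = 4/5. The reverse inequality m*(I \ Q) <= m*(I) = 4/5 is trivial since (I \ Q) is a subset of I. Therefore m*(I \ Q) = 4/5.

4/5


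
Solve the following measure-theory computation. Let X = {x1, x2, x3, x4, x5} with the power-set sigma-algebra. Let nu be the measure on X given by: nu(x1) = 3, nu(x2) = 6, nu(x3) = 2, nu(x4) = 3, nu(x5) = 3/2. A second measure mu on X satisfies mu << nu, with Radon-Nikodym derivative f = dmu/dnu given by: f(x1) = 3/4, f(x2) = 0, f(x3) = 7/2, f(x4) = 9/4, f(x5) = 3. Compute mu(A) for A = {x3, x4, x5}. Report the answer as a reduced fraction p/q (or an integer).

By the defining property of the Radon-Nikodym derivative, for every measurable set A,
  mu(A) = integral_A f dnu.
Since nu is a discrete measure concentrated on the atoms of X, the integral over A reduces to the sum
  mu(A) = sum_{x in A} f(x) * nu({x}).
Computing each term:
  x3: f(x3) * nu(x3) = 7/2 * 2 = 7.
  x4: f(x4) * nu(x4) = 9/4 * 3 = 27/4.
  x5: f(x5) * nu(x5) = 3 * 3/2 = 9/2.
Summing: mu(A) = 7 + 27/4 + 9/2 = 73/4.

73/4


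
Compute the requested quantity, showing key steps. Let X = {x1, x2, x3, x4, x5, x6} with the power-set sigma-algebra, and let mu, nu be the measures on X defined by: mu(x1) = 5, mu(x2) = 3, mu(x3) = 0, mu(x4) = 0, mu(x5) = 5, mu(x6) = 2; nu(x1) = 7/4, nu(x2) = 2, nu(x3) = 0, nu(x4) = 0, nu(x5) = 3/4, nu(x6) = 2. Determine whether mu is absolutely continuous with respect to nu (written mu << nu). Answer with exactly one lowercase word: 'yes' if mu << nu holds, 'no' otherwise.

mu << nu means: every nu-null measurable set is also mu-null; equivalently, for every atom x, if nu({x}) = 0 then mu({x}) = 0.
Checking each atom:
  x1: nu = 7/4 > 0 -> no constraint.
  x2: nu = 2 > 0 -> no constraint.
  x3: nu = 0, mu = 0 -> consistent with mu << nu.
  x4: nu = 0, mu = 0 -> consistent with mu << nu.
  x5: nu = 3/4 > 0 -> no constraint.
  x6: nu = 2 > 0 -> no constraint.
No atom violates the condition. Therefore mu << nu.

yes


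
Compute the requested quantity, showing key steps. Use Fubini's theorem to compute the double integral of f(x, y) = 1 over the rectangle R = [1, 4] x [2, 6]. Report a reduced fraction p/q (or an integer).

f(x, y) is a tensor product of a function of x and a function of y, and both factors are bounded continuous (hence Lebesgue integrable) on the rectangle, so Fubini's theorem applies:
  integral_R f d(m x m) = (integral_a1^b1 1 dx) * (integral_a2^b2 1 dy).
Inner integral in x: integral_{1}^{4} 1 dx = (4^1 - 1^1)/1
  = 3.
Inner integral in y: integral_{2}^{6} 1 dy = (6^1 - 2^1)/1
  = 4.
Product: (3) * (4) = 12.

12


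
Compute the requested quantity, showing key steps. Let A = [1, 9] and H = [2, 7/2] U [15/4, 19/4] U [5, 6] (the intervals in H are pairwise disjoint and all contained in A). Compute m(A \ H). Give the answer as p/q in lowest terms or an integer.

The ambient interval has length m(A) = 9 - 1 = 8.
Since the holes are disjoint and sit inside A, by finite additivity
  m(H) = sum_i (b_i - a_i), and m(A \ H) = m(A) - m(H).
Computing the hole measures:
  m(H_1) = 7/2 - 2 = 3/2.
  m(H_2) = 19/4 - 15/4 = 1.
  m(H_3) = 6 - 5 = 1.
Summed: m(H) = 3/2 + 1 + 1 = 7/2.
So m(A \ H) = 8 - 7/2 = 9/2.

9/2


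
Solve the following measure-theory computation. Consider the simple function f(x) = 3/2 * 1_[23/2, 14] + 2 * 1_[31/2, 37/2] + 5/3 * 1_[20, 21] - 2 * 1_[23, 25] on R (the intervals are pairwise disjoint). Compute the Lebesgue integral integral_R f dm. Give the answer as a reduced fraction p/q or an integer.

For a simple function f = sum_i c_i * 1_{A_i} with disjoint A_i,
  integral f dm = sum_i c_i * m(A_i).
Lengths of the A_i:
  m(A_1) = 14 - 23/2 = 5/2.
  m(A_2) = 37/2 - 31/2 = 3.
  m(A_3) = 21 - 20 = 1.
  m(A_4) = 25 - 23 = 2.
Contributions c_i * m(A_i):
  (3/2) * (5/2) = 15/4.
  (2) * (3) = 6.
  (5/3) * (1) = 5/3.
  (-2) * (2) = -4.
Total: 15/4 + 6 + 5/3 - 4 = 89/12.

89/12


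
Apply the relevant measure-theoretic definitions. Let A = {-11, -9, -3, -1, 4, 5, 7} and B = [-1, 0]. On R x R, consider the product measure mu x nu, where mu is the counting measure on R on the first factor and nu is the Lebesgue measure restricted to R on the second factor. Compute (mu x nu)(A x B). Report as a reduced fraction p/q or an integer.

For a measurable rectangle A x B, the product measure satisfies
  (mu x nu)(A x B) = mu(A) * nu(B).
  mu(A) = 7.
  nu(B) = 1.
  (mu x nu)(A x B) = 7 * 1 = 7.

7


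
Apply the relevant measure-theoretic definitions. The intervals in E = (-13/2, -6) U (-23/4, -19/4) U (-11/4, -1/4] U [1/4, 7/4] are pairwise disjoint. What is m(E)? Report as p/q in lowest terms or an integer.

For pairwise disjoint intervals, m(union_i I_i) = sum_i m(I_i),
and m is invariant under swapping open/closed endpoints (single points have measure 0).
So m(E) = sum_i (b_i - a_i).
  I_1 has length -6 - (-13/2) = 1/2.
  I_2 has length -19/4 - (-23/4) = 1.
  I_3 has length -1/4 - (-11/4) = 5/2.
  I_4 has length 7/4 - 1/4 = 3/2.
Summing:
  m(E) = 1/2 + 1 + 5/2 + 3/2 = 11/2.

11/2
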